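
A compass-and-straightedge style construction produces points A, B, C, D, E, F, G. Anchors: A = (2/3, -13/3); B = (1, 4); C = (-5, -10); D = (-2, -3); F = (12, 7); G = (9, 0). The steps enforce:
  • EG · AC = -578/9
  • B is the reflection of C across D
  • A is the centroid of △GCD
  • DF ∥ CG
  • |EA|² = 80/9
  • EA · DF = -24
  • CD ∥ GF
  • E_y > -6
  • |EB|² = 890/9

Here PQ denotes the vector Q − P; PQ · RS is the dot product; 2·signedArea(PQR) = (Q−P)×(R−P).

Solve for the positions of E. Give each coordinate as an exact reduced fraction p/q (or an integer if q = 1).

E = (10/3, -17/3)

1. E_x = 10/3  [EA · DF = -24 ∩ EG · AC = -578/9]
2. E_y = -17/3  [EA · DF = -24 ∩ EG · AC = -578/9]
   → E = (10/3, -17/3)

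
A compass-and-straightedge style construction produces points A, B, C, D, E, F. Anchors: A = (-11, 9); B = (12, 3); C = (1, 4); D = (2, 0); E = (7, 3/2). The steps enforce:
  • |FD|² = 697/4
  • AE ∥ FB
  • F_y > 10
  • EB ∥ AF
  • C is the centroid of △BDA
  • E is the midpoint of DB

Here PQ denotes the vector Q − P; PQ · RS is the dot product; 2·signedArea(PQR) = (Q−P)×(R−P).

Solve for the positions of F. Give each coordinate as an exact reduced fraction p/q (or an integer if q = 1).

1. F_x = -6  [AE ∥ FB ∩ EB ∥ AF]
2. F_y = 21/2  [AE ∥ FB ∩ EB ∥ AF]
   → F = (-6, 21/2)

F = (-6, 21/2)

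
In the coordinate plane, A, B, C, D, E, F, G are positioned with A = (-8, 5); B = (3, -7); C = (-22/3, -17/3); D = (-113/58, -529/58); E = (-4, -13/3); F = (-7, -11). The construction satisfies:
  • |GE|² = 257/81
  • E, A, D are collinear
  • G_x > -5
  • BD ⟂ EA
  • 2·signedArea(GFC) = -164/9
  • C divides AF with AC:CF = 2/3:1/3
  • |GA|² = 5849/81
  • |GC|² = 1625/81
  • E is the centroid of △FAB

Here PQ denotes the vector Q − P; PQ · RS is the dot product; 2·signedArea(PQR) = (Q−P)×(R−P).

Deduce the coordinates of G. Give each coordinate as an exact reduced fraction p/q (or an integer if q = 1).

1. G_x = -37/9  [line -16/3·x + -1/3·y + -205/9 = 0 ∩ |GA|² = 5849/81]
2. G_y = -23/9  [line -16/3·x + -1/3·y + -205/9 = 0 ∩ |GA|² = 5849/81]
   → G = (-37/9, -23/9)

G = (-37/9, -23/9)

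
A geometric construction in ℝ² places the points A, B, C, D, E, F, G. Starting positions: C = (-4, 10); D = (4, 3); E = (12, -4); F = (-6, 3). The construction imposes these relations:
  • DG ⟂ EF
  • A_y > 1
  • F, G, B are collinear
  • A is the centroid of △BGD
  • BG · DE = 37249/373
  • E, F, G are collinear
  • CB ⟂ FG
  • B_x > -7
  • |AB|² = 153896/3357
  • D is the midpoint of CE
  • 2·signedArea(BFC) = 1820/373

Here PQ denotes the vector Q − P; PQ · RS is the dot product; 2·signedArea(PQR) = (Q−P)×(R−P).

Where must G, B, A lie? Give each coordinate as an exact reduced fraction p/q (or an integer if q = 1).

1. G_x = 1002/373  [E, F, G are collinear ∩ DG ⟂ EF]
2. G_y = -141/373  [E, F, G are collinear ∩ DG ⟂ EF]
   → G = (1002/373, -141/373)
3. B_x = -2472/373  [F, G, B are collinear ∩ CB ⟂ FG]
4. B_y = 1210/373  [F, G, B are collinear ∩ CB ⟂ FG]
   → B = (-2472/373, 1210/373)
5. A_x = 22/1119  [A is the centroid of △BGD]
6. A_y = 2188/1119  [A is the centroid of △BGD]
   → A = (22/1119, 2188/1119)

A = (22/1119, 2188/1119)
B = (-2472/373, 1210/373)
G = (1002/373, -141/373)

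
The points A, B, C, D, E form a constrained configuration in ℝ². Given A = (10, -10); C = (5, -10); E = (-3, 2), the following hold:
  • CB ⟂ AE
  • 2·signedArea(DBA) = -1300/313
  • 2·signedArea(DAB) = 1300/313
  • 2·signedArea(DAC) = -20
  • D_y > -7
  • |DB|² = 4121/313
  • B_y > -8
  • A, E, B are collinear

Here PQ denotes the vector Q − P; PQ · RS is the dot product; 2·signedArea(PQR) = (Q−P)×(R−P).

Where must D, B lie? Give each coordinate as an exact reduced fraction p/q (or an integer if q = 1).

B = (2285/313, -2350/313)
D = (4, -6)

1. D_y = -6  [2·signedArea(DAC) = -20]
2. B_x = 2285/313  [A, E, B are collinear ∩ CB ⟂ AE]
3. B_y = -2350/313  [A, E, B are collinear ∩ CB ⟂ AE]
   → B = (2285/313, -2350/313)
4. D_x = 4  [2·signedArea(DAC) = -20 ∩ 2·signedArea(DBA) = -1300/313]
   → D = (4, -6)
5. D_y = -6  [2·signedArea(DAC) = -20 ∩ 2·signedArea(DBA) = -1300/313]
   → D = (4, -6)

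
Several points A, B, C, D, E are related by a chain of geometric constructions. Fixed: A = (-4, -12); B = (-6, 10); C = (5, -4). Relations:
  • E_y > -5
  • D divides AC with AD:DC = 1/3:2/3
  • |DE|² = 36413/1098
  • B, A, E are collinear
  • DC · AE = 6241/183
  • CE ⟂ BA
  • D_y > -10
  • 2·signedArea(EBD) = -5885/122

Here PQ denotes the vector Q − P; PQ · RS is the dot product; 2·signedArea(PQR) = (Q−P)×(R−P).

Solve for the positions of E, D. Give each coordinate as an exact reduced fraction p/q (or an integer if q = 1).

D = (-1, -28/3)
E = (-567/122, -595/122)

1. E_x = -567/122  [B, A, E are collinear ∩ CE ⟂ BA]
2. E_y = -595/122  [B, A, E are collinear ∩ CE ⟂ BA]
   → E = (-567/122, -595/122)
3. D_x = -1  [D divides AC with AD:DC = 1/3:2/3]
4. D_y = -28/3  [D divides AC with AD:DC = 1/3:2/3]
   → D = (-1, -28/3)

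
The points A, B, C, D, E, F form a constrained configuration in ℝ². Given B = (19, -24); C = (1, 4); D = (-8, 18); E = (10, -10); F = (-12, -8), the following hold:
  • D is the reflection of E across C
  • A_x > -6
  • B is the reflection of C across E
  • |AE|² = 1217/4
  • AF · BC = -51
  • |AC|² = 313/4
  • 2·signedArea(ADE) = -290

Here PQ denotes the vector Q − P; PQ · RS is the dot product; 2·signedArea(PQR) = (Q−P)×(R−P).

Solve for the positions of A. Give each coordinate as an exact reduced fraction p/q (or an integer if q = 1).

A = (-11/2, -2)

1. A_x = -11/2  [2·signedArea(ADE) = -290 ∩ AF · BC = -51]
2. A_y = -2  [2·signedArea(ADE) = -290 ∩ AF · BC = -51]
   → A = (-11/2, -2)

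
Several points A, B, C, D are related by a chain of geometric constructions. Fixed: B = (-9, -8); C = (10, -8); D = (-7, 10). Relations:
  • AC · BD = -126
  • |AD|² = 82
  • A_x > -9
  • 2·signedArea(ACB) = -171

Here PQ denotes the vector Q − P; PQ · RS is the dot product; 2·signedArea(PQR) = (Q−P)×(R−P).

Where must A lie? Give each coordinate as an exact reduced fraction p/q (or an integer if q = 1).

A = (-8, 1)

1. A_x = -8  [2·signedArea(ACB) = -171 ∩ AC · BD = -126]
2. A_y = 1  [2·signedArea(ACB) = -171 ∩ AC · BD = -126]
   → A = (-8, 1)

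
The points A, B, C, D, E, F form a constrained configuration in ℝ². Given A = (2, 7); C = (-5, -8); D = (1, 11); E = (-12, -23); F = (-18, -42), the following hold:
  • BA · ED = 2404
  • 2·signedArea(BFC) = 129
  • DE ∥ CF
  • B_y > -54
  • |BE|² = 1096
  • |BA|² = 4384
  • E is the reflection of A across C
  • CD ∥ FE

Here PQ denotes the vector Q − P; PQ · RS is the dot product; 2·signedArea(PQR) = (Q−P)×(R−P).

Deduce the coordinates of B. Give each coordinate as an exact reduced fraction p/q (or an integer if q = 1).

1. B_x = -26  [2·signedArea(BFC) = 129 ∩ BA · ED = 2404]
2. B_y = -53  [2·signedArea(BFC) = 129 ∩ BA · ED = 2404]
   → B = (-26, -53)

B = (-26, -53)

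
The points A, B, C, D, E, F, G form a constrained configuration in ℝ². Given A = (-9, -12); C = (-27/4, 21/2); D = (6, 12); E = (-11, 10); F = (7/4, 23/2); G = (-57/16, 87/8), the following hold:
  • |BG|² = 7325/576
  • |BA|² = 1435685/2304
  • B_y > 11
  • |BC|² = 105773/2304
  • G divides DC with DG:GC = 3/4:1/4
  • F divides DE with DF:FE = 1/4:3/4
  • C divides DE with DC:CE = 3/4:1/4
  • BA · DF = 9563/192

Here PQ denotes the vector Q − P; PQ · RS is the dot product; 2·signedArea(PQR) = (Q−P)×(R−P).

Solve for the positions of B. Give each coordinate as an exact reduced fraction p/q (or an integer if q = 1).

1. B_x = -1/48  [line 17/4·x + 1/2·y + -1067/192 = 0 ∩ |BA|² = 1435685/2304]
2. B_y = 271/24  [line 17/4·x + 1/2·y + -1067/192 = 0 ∩ |BA|² = 1435685/2304]
   → B = (-1/48, 271/24)

B = (-1/48, 271/24)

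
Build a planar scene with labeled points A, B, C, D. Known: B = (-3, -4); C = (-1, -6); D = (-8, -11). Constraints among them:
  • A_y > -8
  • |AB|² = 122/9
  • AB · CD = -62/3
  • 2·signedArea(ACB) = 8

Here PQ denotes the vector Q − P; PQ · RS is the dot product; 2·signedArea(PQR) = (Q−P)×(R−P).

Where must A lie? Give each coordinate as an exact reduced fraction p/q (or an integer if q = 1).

A = (-10/3, -23/3)

1. A_x = -10/3  [AB · CD = -62/3 ∩ 2·signedArea(ACB) = 8]
2. A_y = -23/3  [AB · CD = -62/3 ∩ 2·signedArea(ACB) = 8]
   → A = (-10/3, -23/3)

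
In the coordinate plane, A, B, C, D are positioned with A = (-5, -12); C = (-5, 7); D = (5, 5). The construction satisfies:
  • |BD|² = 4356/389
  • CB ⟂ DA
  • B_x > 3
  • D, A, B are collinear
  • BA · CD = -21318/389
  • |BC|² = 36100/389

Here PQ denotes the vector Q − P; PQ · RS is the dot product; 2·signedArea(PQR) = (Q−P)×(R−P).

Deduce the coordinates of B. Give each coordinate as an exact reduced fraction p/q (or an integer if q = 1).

1. B_x = 1285/389  [D, A, B are collinear ∩ CB ⟂ DA]
2. B_y = 823/389  [D, A, B are collinear ∩ CB ⟂ DA]
   → B = (1285/389, 823/389)

B = (1285/389, 823/389)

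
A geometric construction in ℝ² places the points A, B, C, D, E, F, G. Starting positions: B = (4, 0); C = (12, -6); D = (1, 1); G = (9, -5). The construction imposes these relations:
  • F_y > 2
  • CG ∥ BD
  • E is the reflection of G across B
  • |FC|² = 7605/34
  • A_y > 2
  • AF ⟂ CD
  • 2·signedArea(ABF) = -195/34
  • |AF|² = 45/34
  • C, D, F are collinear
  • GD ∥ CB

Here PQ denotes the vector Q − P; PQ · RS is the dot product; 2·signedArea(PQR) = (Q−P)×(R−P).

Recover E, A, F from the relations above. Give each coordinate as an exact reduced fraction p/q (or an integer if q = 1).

1. E_x = -1  [E is the reflection of G across B]
2. E_y = 5  [E is the reflection of G across B]
   → E = (-1, 5)
3. F_x = -21/34  [line -7·x + -11·y + 18 = 0 ∩ |FC|² = 7605/34]
4. F_y = 69/34  [line -7·x + -11·y + 18 = 0 ∩ |FC|² = 7605/34]
   → F = (-21/34, 69/34)
5. A_x = 0  [2·signedArea(ABF) = -195/34 ∩ AF ⟂ CD]
6. A_y = 3  [2·signedArea(ABF) = -195/34 ∩ AF ⟂ CD]
   → A = (0, 3)

A = (0, 3)
E = (-1, 5)
F = (-21/34, 69/34)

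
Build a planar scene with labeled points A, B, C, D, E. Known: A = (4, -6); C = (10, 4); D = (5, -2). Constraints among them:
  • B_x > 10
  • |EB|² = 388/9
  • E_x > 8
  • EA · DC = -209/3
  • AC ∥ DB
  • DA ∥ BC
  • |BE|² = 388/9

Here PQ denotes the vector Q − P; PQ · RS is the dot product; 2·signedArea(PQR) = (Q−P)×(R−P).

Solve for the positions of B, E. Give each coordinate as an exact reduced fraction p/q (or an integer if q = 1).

B = (11, 8)
E = (25/3, 2)

1. B_x = 11  [DA ∥ BC ∩ AC ∥ DB]
2. B_y = 8  [DA ∥ BC ∩ AC ∥ DB]
   → B = (11, 8)
3. E_x = 25/3  [line -5·x + -6·y + 161/3 = 0 ∩ |EB|² = 388/9]
4. E_y = 2  [line -5·x + -6·y + 161/3 = 0 ∩ |EB|² = 388/9]
   → E = (25/3, 2)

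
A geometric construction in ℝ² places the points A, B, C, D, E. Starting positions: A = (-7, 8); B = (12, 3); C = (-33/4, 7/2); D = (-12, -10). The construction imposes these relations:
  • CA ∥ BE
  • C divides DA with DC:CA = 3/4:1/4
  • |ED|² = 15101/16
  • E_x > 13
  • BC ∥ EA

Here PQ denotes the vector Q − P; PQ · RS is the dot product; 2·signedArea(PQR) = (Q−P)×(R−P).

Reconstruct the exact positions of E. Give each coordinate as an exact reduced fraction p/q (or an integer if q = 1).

1. E_x = 53/4  [BC ∥ EA ∩ CA ∥ BE]
2. E_y = 15/2  [BC ∥ EA ∩ CA ∥ BE]
   → E = (53/4, 15/2)

E = (53/4, 15/2)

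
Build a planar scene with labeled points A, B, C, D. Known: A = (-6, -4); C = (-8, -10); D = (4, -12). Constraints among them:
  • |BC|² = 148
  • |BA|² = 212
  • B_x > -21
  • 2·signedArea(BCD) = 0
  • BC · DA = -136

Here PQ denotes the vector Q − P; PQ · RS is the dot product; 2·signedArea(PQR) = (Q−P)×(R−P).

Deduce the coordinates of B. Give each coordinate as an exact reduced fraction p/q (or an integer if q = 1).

B = (-20, -8)

1. B_x = -20  [2·signedArea(BCD) = 0 ∩ BC · DA = -136]
2. B_y = -8  [2·signedArea(BCD) = 0 ∩ BC · DA = -136]
   → B = (-20, -8)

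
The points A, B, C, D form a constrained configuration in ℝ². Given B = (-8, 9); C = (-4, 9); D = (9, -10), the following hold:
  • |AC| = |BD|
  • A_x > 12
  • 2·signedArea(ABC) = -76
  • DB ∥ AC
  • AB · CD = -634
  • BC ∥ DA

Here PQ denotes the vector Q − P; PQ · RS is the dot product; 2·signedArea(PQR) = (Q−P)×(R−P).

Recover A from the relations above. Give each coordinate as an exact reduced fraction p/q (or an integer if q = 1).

A = (13, -10)

1. A_x = 13  [DB ∥ AC ∩ BC ∥ DA]
2. A_y = -10  [DB ∥ AC ∩ BC ∥ DA]
   → A = (13, -10)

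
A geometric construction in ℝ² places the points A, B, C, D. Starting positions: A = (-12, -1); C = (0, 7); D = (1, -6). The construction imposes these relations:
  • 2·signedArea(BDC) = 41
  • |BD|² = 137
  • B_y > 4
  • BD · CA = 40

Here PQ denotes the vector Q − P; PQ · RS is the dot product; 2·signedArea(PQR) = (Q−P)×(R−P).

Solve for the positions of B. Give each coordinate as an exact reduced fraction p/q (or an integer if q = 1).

1. B_x = -3  [BD · CA = 40 ∩ 2·signedArea(BDC) = 41]
2. B_y = 5  [BD · CA = 40 ∩ 2·signedArea(BDC) = 41]
   → B = (-3, 5)

B = (-3, 5)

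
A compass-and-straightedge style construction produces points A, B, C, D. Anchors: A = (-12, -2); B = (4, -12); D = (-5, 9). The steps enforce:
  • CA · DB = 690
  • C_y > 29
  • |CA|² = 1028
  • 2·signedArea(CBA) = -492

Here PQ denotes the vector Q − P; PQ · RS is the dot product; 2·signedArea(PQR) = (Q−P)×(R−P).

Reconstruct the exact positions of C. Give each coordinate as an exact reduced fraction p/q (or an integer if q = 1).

C = (-14, 30)

1. C_x = -14  [2·signedArea(CBA) = -492 ∩ CA · DB = 690]
2. C_y = 30  [2·signedArea(CBA) = -492 ∩ CA · DB = 690]
   → C = (-14, 30)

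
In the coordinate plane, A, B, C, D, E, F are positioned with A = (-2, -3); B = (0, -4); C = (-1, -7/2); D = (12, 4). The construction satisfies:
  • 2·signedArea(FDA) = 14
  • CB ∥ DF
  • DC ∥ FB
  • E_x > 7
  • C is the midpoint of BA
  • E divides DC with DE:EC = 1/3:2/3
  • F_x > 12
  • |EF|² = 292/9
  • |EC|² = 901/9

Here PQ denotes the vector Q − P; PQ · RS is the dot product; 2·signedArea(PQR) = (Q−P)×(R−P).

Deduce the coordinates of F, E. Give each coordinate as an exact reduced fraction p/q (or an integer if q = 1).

1. F_x = 13  [DC ∥ FB ∩ CB ∥ DF]
2. F_y = 7/2  [DC ∥ FB ∩ CB ∥ DF]
   → F = (13, 7/2)
3. E_x = 23/3  [E divides DC with DE:EC = 1/3:2/3]
4. E_y = 3/2  [E divides DC with DE:EC = 1/3:2/3]
   → E = (23/3, 3/2)

E = (23/3, 3/2)
F = (13, 7/2)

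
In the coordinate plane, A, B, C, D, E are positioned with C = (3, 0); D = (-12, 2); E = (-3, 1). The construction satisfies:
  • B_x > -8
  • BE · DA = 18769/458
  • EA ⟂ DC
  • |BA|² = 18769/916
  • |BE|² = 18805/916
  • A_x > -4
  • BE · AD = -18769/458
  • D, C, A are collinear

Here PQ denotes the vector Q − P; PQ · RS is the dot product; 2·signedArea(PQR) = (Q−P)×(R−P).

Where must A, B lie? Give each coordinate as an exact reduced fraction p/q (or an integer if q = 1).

1. A_x = -693/229  [D, C, A are collinear ∩ EA ⟂ DC]
2. A_y = 184/229  [D, C, A are collinear ∩ EA ⟂ DC]
   → A = (-693/229, 184/229)
3. B_x = -3441/458  [line -2055/229·x + 274/229·y + -31647/458 = 0 ∩ |BA|² = 18769/916]
4. B_y = 321/229  [line -2055/229·x + 274/229·y + -31647/458 = 0 ∩ |BA|² = 18769/916]
   → B = (-3441/458, 321/229)

A = (-693/229, 184/229)
B = (-3441/458, 321/229)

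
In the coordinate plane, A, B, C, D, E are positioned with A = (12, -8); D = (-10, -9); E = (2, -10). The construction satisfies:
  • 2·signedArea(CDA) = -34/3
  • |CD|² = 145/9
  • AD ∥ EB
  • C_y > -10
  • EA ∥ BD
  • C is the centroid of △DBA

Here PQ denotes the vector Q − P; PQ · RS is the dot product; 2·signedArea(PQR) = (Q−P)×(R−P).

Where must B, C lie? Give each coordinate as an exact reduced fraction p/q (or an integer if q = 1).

1. B_x = -20  [EA ∥ BD ∩ AD ∥ EB]
2. B_y = -11  [EA ∥ BD ∩ AD ∥ EB]
   → B = (-20, -11)
3. C_x = -6  [C is the centroid of △DBA]
4. C_y = -28/3  [C is the centroid of △DBA]
   → C = (-6, -28/3)

B = (-20, -11)
C = (-6, -28/3)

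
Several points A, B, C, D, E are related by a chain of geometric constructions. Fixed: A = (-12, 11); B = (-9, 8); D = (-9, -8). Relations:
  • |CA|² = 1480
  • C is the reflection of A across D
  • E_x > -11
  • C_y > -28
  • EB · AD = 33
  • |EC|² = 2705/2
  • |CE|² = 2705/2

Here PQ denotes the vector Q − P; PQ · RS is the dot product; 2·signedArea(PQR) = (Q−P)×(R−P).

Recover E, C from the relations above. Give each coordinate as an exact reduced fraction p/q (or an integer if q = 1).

C = (-6, -27)
E = (-21/2, 19/2)

1. C_x = -6  [C is the reflection of A across D]
2. C_y = -27  [C is the reflection of A across D]
   → C = (-6, -27)
3. E_x = -21/2  [line -3·x + 19·y + -212 = 0 ∩ |EC|² = 2705/2]
4. E_y = 19/2  [line -3·x + 19·y + -212 = 0 ∩ |EC|² = 2705/2]
   → E = (-21/2, 19/2)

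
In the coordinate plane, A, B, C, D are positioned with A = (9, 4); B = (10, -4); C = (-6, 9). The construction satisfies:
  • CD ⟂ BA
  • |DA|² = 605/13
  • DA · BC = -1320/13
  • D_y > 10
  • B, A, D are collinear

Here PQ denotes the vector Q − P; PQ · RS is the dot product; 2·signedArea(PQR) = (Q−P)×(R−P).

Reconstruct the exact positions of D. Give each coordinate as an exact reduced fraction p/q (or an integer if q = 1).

D = (106/13, 140/13)

1. D_x = 106/13  [B, A, D are collinear ∩ CD ⟂ BA]
2. D_y = 140/13  [B, A, D are collinear ∩ CD ⟂ BA]
   → D = (106/13, 140/13)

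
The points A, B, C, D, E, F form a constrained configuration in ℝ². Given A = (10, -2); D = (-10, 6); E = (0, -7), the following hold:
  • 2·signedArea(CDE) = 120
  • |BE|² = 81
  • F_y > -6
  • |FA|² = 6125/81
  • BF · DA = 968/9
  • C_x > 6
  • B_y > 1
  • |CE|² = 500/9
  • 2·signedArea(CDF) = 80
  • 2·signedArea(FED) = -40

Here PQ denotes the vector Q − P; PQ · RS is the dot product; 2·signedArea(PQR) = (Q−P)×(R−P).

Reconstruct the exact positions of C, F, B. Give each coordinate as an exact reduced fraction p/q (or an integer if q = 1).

B = (0, 2)
C = (20/3, -11/3)
F = (20/9, -53/9)

1. C_x = 20/3  [line 13·x + 10·y + -50 = 0 ∩ |CE|² = 500/9]
2. C_y = -11/3  [line 13·x + 10·y + -50 = 0 ∩ |CE|² = 500/9]
   → C = (20/3, -11/3)
3. F_x = 20/9  [2·signedArea(FED) = -40 ∩ 2·signedArea(CDF) = 80]
4. F_y = -53/9  [2·signedArea(FED) = -40 ∩ 2·signedArea(CDF) = 80]
   → F = (20/9, -53/9)
5. B_x = 0  [line -20·x + 8·y + -16 = 0 ∩ |BE|² = 81]
6. B_y = 2  [line -20·x + 8·y + -16 = 0 ∩ |BE|² = 81]
   → B = (0, 2)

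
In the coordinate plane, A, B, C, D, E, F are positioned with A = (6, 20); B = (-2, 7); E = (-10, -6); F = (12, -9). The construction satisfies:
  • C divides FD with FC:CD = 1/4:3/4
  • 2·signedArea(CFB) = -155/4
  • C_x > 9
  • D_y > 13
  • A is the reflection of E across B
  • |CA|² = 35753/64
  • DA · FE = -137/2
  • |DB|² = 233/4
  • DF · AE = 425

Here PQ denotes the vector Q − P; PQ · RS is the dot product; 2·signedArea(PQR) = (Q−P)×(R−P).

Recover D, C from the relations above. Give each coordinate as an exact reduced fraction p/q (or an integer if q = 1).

C = (19/2, -27/8)
D = (2, 27/2)

1. D_x = 2  [DA · FE = -137/2 ∩ DF · AE = 425]
2. D_y = 27/2  [DA · FE = -137/2 ∩ DF · AE = 425]
   → D = (2, 27/2)
3. C_x = 19/2  [C divides FD with FC:CD = 1/4:3/4]
4. C_y = -27/8  [C divides FD with FC:CD = 1/4:3/4]
   → C = (19/2, -27/8)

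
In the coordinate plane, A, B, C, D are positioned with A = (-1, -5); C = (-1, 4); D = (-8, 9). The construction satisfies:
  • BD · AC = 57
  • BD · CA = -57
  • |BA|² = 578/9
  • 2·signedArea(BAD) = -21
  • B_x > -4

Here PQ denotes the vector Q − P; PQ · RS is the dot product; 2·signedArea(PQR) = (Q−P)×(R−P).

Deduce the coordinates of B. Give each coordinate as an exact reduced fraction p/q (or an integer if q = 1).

1. B_x = -10/3  [BD · CA = -57 ∩ 2·signedArea(BAD) = -21]
2. B_y = 8/3  [BD · CA = -57 ∩ 2·signedArea(BAD) = -21]
   → B = (-10/3, 8/3)

B = (-10/3, 8/3)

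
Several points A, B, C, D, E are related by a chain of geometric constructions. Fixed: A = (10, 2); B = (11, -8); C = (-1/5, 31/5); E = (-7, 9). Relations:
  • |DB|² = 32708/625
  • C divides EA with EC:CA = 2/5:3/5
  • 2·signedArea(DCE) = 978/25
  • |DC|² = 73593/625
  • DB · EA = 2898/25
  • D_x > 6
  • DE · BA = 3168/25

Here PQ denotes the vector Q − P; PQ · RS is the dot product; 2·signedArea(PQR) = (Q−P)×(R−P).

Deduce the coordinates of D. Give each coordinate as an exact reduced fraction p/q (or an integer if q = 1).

D = (163/25, -58/25)

1. D_x = 163/25  [DB · EA = 2898/25 ∩ 2·signedArea(DCE) = 978/25]
2. D_y = -58/25  [DB · EA = 2898/25 ∩ 2·signedArea(DCE) = 978/25]
   → D = (163/25, -58/25)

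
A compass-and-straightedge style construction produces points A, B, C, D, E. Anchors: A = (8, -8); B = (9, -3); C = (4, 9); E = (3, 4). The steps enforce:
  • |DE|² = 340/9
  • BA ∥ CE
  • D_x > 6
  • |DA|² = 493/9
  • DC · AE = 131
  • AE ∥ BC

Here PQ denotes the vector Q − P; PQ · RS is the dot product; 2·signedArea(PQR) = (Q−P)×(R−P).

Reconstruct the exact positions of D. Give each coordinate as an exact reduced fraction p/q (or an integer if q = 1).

D = (7, -2/3)

1. D_x = 7  [line 5·x + -12·y + -43 = 0 ∩ |DA|² = 493/9]
2. D_y = -2/3  [line 5·x + -12·y + -43 = 0 ∩ |DA|² = 493/9]
   → D = (7, -2/3)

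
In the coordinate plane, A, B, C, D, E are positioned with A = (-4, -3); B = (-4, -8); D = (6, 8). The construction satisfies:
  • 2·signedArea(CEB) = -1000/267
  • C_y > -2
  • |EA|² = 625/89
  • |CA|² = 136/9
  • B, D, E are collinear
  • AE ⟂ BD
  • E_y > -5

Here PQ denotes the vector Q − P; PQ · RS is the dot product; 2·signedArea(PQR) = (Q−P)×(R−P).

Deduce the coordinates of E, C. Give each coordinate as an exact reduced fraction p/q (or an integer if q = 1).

C = (-2/3, -1)
E = (-156/89, -392/89)

1. E_x = -156/89  [B, D, E are collinear ∩ AE ⟂ BD]
2. E_y = -392/89  [B, D, E are collinear ∩ AE ⟂ BD]
   → E = (-156/89, -392/89)
3. C_x = -2/3  [line 320/89·x + -200/89·y + 40/267 = 0 ∩ |CA|² = 136/9]
4. C_y = -1  [line 320/89·x + -200/89·y + 40/267 = 0 ∩ |CA|² = 136/9]
   → C = (-2/3, -1)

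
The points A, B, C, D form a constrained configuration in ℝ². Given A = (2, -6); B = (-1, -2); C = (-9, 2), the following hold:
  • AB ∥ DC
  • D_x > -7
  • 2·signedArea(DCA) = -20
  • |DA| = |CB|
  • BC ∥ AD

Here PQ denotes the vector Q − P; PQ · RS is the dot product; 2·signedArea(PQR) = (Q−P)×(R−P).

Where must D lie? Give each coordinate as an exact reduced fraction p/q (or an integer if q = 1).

D = (-6, -2)

1. D_x = -6  [AB ∥ DC ∩ BC ∥ AD]
2. D_y = -2  [AB ∥ DC ∩ BC ∥ AD]
   → D = (-6, -2)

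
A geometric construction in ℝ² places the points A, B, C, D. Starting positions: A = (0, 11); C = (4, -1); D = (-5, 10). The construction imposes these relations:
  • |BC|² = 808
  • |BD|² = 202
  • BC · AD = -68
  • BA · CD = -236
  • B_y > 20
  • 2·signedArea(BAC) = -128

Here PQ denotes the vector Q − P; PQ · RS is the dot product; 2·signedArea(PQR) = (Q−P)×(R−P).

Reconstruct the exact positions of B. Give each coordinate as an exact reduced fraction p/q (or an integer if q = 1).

B = (-14, 21)

1. B_x = -14  [2·signedArea(BAC) = -128 ∩ BC · AD = -68]
2. B_y = 21  [2·signedArea(BAC) = -128 ∩ BC · AD = -68]
   → B = (-14, 21)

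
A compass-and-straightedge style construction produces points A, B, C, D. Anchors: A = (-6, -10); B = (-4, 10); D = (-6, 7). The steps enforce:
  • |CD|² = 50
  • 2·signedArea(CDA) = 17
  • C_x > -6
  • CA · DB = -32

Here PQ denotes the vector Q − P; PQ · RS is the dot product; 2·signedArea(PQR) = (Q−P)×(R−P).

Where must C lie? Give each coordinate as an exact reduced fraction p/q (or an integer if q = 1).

1. C_x = -5  [CA · DB = -32 ∩ 2·signedArea(CDA) = 17]
2. C_y = 0  [CA · DB = -32 ∩ 2·signedArea(CDA) = 17]
   → C = (-5, 0)

C = (-5, 0)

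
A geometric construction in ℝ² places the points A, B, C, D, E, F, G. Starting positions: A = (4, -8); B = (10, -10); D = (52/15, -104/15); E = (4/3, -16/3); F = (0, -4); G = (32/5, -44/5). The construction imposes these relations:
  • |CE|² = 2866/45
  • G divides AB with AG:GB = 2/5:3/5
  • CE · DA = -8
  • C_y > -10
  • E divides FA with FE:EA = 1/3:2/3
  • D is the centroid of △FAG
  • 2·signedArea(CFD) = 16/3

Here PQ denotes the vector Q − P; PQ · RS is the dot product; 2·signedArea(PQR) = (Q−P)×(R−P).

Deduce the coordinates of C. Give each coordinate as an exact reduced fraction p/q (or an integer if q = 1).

C = (41/5, -47/5)

1. C_x = 41/5  [2·signedArea(CFD) = 16/3 ∩ CE · DA = -8]
2. C_y = -47/5  [2·signedArea(CFD) = 16/3 ∩ CE · DA = -8]
   → C = (41/5, -47/5)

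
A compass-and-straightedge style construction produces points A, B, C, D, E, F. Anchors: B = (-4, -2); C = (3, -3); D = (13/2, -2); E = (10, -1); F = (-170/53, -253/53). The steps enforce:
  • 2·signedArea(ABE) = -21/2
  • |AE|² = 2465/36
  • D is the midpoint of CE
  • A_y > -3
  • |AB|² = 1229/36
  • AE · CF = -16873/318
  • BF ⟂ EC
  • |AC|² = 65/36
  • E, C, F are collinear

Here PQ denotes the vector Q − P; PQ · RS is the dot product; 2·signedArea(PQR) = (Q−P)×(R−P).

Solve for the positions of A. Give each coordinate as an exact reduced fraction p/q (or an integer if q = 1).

1. A_x = 11/6  [AE · CF = -16873/318 ∩ 2·signedArea(ABE) = -21/2]
2. A_y = -7/3  [AE · CF = -16873/318 ∩ 2·signedArea(ABE) = -21/2]
   → A = (11/6, -7/3)

A = (11/6, -7/3)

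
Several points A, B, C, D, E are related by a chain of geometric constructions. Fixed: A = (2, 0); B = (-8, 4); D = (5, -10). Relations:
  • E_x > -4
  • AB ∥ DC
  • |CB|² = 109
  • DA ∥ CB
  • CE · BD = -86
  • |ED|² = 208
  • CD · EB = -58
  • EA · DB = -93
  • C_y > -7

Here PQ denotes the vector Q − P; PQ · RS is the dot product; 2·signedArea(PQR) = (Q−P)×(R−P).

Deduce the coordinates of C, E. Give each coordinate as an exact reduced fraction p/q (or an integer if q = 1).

C = (-5, -6)
E = (-3, 2)

1. C_x = -5  [DA ∥ CB ∩ AB ∥ DC]
2. C_y = -6  [DA ∥ CB ∩ AB ∥ DC]
   → C = (-5, -6)
3. E_x = -3  [EA · DB = -93 ∩ CD · EB = -58]
4. E_y = 2  [EA · DB = -93 ∩ CD · EB = -58]
   → E = (-3, 2)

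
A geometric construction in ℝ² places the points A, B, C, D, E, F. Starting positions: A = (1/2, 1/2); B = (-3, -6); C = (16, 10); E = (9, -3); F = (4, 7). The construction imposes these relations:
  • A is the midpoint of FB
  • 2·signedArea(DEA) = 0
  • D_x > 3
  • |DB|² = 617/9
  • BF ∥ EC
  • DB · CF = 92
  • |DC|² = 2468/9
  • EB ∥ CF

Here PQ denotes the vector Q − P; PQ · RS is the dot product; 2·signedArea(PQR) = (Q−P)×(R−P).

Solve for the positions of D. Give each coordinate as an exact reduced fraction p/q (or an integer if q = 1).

D = (10/3, -2/3)

1. D_x = 10/3  [2·signedArea(DEA) = 0 ∩ DB · CF = 92]
2. D_y = -2/3  [2·signedArea(DEA) = 0 ∩ DB · CF = 92]
   → D = (10/3, -2/3)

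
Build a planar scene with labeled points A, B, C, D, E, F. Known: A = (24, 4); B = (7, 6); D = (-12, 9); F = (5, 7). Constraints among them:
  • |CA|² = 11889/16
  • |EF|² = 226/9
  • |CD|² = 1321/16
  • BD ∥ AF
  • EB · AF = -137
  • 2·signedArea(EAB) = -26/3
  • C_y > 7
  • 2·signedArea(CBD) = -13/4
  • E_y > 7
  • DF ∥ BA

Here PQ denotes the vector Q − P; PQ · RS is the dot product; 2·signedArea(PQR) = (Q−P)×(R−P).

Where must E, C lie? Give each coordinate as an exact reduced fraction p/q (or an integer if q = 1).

1. E_x = 0  [2·signedArea(EAB) = -26/3 ∩ EB · AF = -137]
2. E_y = 22/3  [2·signedArea(EAB) = -26/3 ∩ EB · AF = -137]
   → E = (0, 22/3)
3. C_x = -3  [line -3·x + -19·y + 553/4 = 0 ∩ |CA|² = 11889/16]
4. C_y = 31/4  [line -3·x + -19·y + 553/4 = 0 ∩ |CA|² = 11889/16]
   → C = (-3, 31/4)

C = (-3, 31/4)
E = (0, 22/3)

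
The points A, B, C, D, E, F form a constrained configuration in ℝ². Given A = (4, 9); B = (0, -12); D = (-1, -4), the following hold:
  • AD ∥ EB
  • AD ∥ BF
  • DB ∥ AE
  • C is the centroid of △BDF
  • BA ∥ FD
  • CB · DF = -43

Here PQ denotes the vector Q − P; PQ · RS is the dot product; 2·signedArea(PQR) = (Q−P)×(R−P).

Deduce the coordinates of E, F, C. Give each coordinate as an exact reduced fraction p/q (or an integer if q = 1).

1. E_x = 5  [AD ∥ EB ∩ DB ∥ AE]
2. E_y = 1  [AD ∥ EB ∩ DB ∥ AE]
   → E = (5, 1)
3. F_x = -5  [BA ∥ FD ∩ AD ∥ BF]
4. F_y = -25  [BA ∥ FD ∩ AD ∥ BF]
   → F = (-5, -25)
5. C_x = -2  [C is the centroid of △BDF]
6. C_y = -41/3  [C is the centroid of △BDF]
   → C = (-2, -41/3)

C = (-2, -41/3)
E = (5, 1)
F = (-5, -25)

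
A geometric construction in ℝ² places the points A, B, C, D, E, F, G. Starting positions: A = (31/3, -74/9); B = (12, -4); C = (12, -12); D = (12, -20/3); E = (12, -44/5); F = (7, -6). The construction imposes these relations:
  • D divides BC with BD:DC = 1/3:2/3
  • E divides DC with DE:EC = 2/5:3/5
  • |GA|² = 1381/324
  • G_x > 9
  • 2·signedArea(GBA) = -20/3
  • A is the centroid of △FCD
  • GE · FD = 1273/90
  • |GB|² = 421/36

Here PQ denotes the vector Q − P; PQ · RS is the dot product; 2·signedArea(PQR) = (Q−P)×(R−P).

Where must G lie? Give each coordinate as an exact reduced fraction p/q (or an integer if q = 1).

1. G_x = 19/2  [GE · FD = 1273/90 ∩ 2·signedArea(GBA) = -20/3]
2. G_y = -19/3  [GE · FD = 1273/90 ∩ 2·signedArea(GBA) = -20/3]
   → G = (19/2, -19/3)

G = (19/2, -19/3)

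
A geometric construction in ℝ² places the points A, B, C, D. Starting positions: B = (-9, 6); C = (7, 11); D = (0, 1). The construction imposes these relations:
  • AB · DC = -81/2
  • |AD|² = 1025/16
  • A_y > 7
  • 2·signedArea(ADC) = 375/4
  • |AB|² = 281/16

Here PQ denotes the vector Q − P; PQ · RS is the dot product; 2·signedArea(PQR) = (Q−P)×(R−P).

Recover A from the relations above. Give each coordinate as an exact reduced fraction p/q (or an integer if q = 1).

1. A_x = -5  [2·signedArea(ADC) = 375/4 ∩ AB · DC = -81/2]
2. A_y = 29/4  [2·signedArea(ADC) = 375/4 ∩ AB · DC = -81/2]
   → A = (-5, 29/4)

A = (-5, 29/4)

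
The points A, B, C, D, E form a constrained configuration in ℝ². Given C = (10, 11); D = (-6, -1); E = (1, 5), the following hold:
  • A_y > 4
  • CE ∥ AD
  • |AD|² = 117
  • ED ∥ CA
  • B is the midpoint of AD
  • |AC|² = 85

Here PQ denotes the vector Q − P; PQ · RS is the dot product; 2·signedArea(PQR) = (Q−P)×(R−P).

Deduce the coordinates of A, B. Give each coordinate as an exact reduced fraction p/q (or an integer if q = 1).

A = (3, 5)
B = (-3/2, 2)

1. A_x = 3  [CE ∥ AD ∩ ED ∥ CA]
2. A_y = 5  [CE ∥ AD ∩ ED ∥ CA]
   → A = (3, 5)
3. B_x = -3/2  [B is the midpoint of AD]
4. B_y = 2  [B is the midpoint of AD]
   → B = (-3/2, 2)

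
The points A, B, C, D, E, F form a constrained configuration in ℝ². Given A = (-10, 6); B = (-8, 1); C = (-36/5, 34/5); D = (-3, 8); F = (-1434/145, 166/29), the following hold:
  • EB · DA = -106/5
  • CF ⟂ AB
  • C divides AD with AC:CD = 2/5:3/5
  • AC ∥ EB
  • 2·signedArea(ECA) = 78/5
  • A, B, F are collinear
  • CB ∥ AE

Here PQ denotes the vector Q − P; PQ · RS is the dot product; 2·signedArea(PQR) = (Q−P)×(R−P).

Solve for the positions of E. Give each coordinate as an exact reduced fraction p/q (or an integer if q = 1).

E = (-54/5, 1/5)

1. E_x = -54/5  [AC ∥ EB ∩ CB ∥ AE]
2. E_y = 1/5  [AC ∥ EB ∩ CB ∥ AE]
   → E = (-54/5, 1/5)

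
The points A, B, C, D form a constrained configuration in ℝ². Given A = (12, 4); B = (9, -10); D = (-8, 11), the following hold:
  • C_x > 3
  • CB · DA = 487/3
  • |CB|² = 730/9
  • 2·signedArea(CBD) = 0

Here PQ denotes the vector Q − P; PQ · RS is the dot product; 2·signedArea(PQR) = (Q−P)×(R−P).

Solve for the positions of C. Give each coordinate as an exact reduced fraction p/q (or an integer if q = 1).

C = (10/3, -3)

1. C_x = 10/3  [2·signedArea(CBD) = 0 ∩ CB · DA = 487/3]
2. C_y = -3  [2·signedArea(CBD) = 0 ∩ CB · DA = 487/3]
   → C = (10/3, -3)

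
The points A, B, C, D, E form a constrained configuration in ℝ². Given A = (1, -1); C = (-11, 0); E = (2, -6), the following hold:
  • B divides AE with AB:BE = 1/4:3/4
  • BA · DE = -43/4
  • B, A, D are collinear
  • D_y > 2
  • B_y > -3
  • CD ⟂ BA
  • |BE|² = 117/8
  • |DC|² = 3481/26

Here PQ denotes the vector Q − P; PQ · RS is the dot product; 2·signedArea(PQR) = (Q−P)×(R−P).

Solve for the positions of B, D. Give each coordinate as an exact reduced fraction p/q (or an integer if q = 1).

1. B_x = 5/4  [B divides AE with AB:BE = 1/4:3/4]
2. B_y = -9/4  [B divides AE with AB:BE = 1/4:3/4]
   → B = (5/4, -9/4)
3. D_x = 9/26  [B, A, D are collinear ∩ CD ⟂ BA]
4. D_y = 59/26  [B, A, D are collinear ∩ CD ⟂ BA]
   → D = (9/26, 59/26)

B = (5/4, -9/4)
D = (9/26, 59/26)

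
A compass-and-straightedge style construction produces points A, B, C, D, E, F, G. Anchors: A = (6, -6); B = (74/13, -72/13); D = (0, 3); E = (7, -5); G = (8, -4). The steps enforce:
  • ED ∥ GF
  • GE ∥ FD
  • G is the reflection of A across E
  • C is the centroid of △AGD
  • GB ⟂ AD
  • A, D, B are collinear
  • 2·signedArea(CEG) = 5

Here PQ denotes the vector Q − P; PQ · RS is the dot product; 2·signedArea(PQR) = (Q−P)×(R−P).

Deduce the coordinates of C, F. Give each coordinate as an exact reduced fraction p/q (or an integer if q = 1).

C = (14/3, -7/3)
F = (1, 4)

1. C_x = 14/3  [C is the centroid of △AGD]
2. C_y = -7/3  [C is the centroid of △AGD]
   → C = (14/3, -7/3)
3. F_x = 1  [GE ∥ FD ∩ ED ∥ GF]
4. F_y = 4  [GE ∥ FD ∩ ED ∥ GF]
   → F = (1, 4)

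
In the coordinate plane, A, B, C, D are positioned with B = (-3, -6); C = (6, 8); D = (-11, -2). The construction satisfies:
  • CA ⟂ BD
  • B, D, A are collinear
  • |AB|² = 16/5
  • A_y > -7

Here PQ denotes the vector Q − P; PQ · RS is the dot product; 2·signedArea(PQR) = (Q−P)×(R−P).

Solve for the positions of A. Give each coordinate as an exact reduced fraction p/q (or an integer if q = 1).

1. A_x = -7/5  [B, D, A are collinear ∩ CA ⟂ BD]
2. A_y = -34/5  [B, D, A are collinear ∩ CA ⟂ BD]
   → A = (-7/5, -34/5)

A = (-7/5, -34/5)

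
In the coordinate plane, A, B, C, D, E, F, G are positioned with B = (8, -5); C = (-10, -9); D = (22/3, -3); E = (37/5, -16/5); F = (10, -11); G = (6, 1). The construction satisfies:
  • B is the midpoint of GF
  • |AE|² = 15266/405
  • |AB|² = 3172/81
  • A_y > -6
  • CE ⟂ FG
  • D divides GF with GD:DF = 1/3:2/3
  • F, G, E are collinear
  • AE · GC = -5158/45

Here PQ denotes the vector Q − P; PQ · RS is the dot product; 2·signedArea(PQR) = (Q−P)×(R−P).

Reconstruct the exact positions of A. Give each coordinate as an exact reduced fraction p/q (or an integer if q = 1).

A = (16/9, -17/3)

1. A_x = 16/9  [line 16·x + 10·y + 254/9 = 0 ∩ |AE|² = 15266/405]
2. A_y = -17/3  [line 16·x + 10·y + 254/9 = 0 ∩ |AE|² = 15266/405]
   → A = (16/9, -17/3)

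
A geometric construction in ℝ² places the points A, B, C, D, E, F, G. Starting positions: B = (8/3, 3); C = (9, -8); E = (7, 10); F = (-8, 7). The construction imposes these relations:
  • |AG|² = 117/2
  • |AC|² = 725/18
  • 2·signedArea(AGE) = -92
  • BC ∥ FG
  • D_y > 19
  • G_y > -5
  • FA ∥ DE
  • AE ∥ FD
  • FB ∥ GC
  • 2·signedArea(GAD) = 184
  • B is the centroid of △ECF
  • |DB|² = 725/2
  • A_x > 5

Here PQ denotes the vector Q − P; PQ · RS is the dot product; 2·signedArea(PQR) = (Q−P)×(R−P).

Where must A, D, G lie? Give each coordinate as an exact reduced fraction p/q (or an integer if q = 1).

A = (35/6, -5/2)
D = (-41/6, 39/2)
G = (-5/3, -4)

1. G_x = -5/3  [FB ∥ GC ∩ BC ∥ FG]
2. G_y = -4  [FB ∥ GC ∩ BC ∥ FG]
   → G = (-5/3, -4)
3. A_x = 35/6  [line -14·x + 26/3·y + 310/3 = 0 ∩ |AG|² = 117/2]
4. A_y = -5/2  [line -14·x + 26/3·y + 310/3 = 0 ∩ |AG|² = 117/2]
   → A = (35/6, -5/2)
5. D_x = -41/6  [FA ∥ DE ∩ AE ∥ FD]
6. D_y = 39/2  [FA ∥ DE ∩ AE ∥ FD]
   → D = (-41/6, 39/2)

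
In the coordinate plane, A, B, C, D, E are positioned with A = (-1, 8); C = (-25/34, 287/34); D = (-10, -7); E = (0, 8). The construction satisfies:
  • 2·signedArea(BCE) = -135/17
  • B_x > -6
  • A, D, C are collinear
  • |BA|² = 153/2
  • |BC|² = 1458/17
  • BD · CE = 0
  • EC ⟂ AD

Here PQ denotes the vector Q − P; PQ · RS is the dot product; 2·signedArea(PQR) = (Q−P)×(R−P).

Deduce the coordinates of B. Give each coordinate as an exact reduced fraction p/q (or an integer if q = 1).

B = (-11/2, 1/2)

1. B_x = -11/2  [BD · CE = 0 ∩ 2·signedArea(BCE) = -135/17]
2. B_y = 1/2  [BD · CE = 0 ∩ 2·signedArea(BCE) = -135/17]
   → B = (-11/2, 1/2)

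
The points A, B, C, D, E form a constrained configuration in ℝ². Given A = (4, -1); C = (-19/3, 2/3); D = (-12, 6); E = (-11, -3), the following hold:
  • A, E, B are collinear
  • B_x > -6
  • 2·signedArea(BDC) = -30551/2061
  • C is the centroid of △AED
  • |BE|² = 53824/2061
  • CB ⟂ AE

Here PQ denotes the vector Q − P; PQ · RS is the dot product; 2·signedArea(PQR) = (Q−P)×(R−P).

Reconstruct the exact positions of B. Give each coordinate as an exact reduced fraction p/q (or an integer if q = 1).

B = (-1359/229, -1597/687)

1. B_x = -1359/229  [A, E, B are collinear ∩ CB ⟂ AE]
2. B_y = -1597/687  [A, E, B are collinear ∩ CB ⟂ AE]
   → B = (-1359/229, -1597/687)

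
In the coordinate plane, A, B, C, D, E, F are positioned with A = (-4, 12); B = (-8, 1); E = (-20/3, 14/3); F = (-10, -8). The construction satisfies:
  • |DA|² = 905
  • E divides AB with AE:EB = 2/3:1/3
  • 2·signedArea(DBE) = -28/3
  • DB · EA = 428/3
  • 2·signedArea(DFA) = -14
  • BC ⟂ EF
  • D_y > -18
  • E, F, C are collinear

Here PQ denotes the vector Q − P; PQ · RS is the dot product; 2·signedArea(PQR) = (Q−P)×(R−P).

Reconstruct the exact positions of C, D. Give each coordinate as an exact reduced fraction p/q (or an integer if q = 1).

1. C_x = -2955/386  [E, F, C are collinear ∩ BC ⟂ EF]
2. C_y = 351/386  [E, F, C are collinear ∩ BC ⟂ EF]
   → C = (-2955/386, 351/386)
3. D_x = -12  [2·signedArea(DFA) = -14 ∩ DB · EA = 428/3]
4. D_y = -17  [2·signedArea(DFA) = -14 ∩ DB · EA = 428/3]
   → D = (-12, -17)

C = (-2955/386, 351/386)
D = (-12, -17)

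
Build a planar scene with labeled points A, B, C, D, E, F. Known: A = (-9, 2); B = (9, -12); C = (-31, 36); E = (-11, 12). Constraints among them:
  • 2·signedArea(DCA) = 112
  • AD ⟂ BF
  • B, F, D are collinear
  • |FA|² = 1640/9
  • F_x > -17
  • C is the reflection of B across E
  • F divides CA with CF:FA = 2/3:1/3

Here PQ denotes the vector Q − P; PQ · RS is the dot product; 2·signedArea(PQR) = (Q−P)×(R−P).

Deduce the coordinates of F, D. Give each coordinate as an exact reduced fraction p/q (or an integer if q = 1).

D = (-7, 4)
F = (-49/3, 40/3)

1. F_x = -49/3  [F divides CA with CF:FA = 2/3:1/3]
2. F_y = 40/3  [F divides CA with CF:FA = 2/3:1/3]
   → F = (-49/3, 40/3)
3. D_x = -7  [B, F, D are collinear ∩ AD ⟂ BF]
4. D_y = 4  [B, F, D are collinear ∩ AD ⟂ BF]
   → D = (-7, 4)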